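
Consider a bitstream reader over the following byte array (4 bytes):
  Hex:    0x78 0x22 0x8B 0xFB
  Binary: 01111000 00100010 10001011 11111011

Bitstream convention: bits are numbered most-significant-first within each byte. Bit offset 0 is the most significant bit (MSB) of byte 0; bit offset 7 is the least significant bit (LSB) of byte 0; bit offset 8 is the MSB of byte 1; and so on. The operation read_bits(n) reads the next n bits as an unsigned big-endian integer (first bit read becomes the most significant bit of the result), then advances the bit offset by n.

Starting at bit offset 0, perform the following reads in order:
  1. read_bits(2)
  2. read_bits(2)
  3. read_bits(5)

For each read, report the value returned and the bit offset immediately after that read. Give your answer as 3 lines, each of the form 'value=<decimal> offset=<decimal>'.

Answer: value=1 offset=2
value=3 offset=4
value=16 offset=9

Derivation:
Read 1: bits[0:2] width=2 -> value=1 (bin 01); offset now 2 = byte 0 bit 2; 30 bits remain
Read 2: bits[2:4] width=2 -> value=3 (bin 11); offset now 4 = byte 0 bit 4; 28 bits remain
Read 3: bits[4:9] width=5 -> value=16 (bin 10000); offset now 9 = byte 1 bit 1; 23 bits remain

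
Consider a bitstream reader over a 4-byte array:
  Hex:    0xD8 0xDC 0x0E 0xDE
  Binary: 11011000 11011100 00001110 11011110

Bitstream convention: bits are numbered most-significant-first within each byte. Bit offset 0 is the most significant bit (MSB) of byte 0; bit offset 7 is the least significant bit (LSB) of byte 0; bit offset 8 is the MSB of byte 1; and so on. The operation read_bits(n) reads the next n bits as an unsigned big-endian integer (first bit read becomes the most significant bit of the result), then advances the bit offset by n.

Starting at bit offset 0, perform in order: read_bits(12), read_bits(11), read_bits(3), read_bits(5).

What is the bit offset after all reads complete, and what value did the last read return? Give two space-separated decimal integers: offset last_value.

Answer: 31 15

Derivation:
Read 1: bits[0:12] width=12 -> value=3469 (bin 110110001101); offset now 12 = byte 1 bit 4; 20 bits remain
Read 2: bits[12:23] width=11 -> value=1543 (bin 11000000111); offset now 23 = byte 2 bit 7; 9 bits remain
Read 3: bits[23:26] width=3 -> value=3 (bin 011); offset now 26 = byte 3 bit 2; 6 bits remain
Read 4: bits[26:31] width=5 -> value=15 (bin 01111); offset now 31 = byte 3 bit 7; 1 bits remain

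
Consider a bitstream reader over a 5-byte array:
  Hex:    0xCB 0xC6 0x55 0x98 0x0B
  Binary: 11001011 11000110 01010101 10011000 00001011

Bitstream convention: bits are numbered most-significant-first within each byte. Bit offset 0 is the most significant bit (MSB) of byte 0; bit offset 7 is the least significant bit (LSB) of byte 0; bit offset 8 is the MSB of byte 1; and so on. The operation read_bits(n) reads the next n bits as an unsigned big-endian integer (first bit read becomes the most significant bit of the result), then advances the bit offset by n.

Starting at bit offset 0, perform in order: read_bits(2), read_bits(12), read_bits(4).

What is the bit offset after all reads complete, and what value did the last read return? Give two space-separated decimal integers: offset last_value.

Answer: 18 9

Derivation:
Read 1: bits[0:2] width=2 -> value=3 (bin 11); offset now 2 = byte 0 bit 2; 38 bits remain
Read 2: bits[2:14] width=12 -> value=753 (bin 001011110001); offset now 14 = byte 1 bit 6; 26 bits remain
Read 3: bits[14:18] width=4 -> value=9 (bin 1001); offset now 18 = byte 2 bit 2; 22 bits remain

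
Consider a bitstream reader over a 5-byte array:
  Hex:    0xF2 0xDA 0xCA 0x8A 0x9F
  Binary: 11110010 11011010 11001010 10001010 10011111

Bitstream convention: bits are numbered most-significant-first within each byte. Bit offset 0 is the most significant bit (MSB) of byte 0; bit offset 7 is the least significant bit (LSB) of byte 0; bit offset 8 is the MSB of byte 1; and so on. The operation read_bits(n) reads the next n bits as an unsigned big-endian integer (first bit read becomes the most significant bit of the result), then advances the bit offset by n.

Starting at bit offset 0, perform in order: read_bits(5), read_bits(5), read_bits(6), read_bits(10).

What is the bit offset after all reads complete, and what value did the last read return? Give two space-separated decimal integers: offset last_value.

Answer: 26 810

Derivation:
Read 1: bits[0:5] width=5 -> value=30 (bin 11110); offset now 5 = byte 0 bit 5; 35 bits remain
Read 2: bits[5:10] width=5 -> value=11 (bin 01011); offset now 10 = byte 1 bit 2; 30 bits remain
Read 3: bits[10:16] width=6 -> value=26 (bin 011010); offset now 16 = byte 2 bit 0; 24 bits remain
Read 4: bits[16:26] width=10 -> value=810 (bin 1100101010); offset now 26 = byte 3 bit 2; 14 bits remain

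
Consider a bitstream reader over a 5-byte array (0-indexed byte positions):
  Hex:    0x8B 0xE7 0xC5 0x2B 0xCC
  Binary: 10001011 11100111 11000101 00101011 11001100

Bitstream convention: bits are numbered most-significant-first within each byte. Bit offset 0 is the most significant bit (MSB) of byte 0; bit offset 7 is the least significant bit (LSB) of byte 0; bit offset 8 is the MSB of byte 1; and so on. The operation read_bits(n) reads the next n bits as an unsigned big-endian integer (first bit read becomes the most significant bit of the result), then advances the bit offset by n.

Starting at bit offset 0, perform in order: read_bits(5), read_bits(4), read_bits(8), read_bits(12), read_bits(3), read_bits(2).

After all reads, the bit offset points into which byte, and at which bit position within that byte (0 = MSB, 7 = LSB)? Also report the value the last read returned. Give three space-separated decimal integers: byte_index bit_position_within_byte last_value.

Read 1: bits[0:5] width=5 -> value=17 (bin 10001); offset now 5 = byte 0 bit 5; 35 bits remain
Read 2: bits[5:9] width=4 -> value=7 (bin 0111); offset now 9 = byte 1 bit 1; 31 bits remain
Read 3: bits[9:17] width=8 -> value=207 (bin 11001111); offset now 17 = byte 2 bit 1; 23 bits remain
Read 4: bits[17:29] width=12 -> value=2213 (bin 100010100101); offset now 29 = byte 3 bit 5; 11 bits remain
Read 5: bits[29:32] width=3 -> value=3 (bin 011); offset now 32 = byte 4 bit 0; 8 bits remain
Read 6: bits[32:34] width=2 -> value=3 (bin 11); offset now 34 = byte 4 bit 2; 6 bits remain

Answer: 4 2 3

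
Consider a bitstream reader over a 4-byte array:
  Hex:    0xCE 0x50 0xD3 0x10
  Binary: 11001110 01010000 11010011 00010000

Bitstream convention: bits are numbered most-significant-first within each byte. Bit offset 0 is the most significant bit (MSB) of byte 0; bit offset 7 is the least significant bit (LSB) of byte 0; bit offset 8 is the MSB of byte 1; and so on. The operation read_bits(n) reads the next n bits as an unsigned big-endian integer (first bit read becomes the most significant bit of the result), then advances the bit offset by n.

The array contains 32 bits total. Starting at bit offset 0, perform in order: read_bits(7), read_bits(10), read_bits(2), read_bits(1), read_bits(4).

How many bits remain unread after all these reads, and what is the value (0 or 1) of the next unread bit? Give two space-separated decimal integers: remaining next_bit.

Read 1: bits[0:7] width=7 -> value=103 (bin 1100111); offset now 7 = byte 0 bit 7; 25 bits remain
Read 2: bits[7:17] width=10 -> value=161 (bin 0010100001); offset now 17 = byte 2 bit 1; 15 bits remain
Read 3: bits[17:19] width=2 -> value=2 (bin 10); offset now 19 = byte 2 bit 3; 13 bits remain
Read 4: bits[19:20] width=1 -> value=1 (bin 1); offset now 20 = byte 2 bit 4; 12 bits remain
Read 5: bits[20:24] width=4 -> value=3 (bin 0011); offset now 24 = byte 3 bit 0; 8 bits remain

Answer: 8 0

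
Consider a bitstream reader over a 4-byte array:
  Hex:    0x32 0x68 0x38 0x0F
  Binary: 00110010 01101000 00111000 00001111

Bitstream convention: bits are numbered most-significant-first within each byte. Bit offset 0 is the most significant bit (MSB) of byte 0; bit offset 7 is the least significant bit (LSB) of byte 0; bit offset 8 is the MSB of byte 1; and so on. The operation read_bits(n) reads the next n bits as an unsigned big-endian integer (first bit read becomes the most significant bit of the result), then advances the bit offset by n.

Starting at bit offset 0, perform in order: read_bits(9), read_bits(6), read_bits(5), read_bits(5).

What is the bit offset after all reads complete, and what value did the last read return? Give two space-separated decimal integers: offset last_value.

Answer: 25 16

Derivation:
Read 1: bits[0:9] width=9 -> value=100 (bin 001100100); offset now 9 = byte 1 bit 1; 23 bits remain
Read 2: bits[9:15] width=6 -> value=52 (bin 110100); offset now 15 = byte 1 bit 7; 17 bits remain
Read 3: bits[15:20] width=5 -> value=3 (bin 00011); offset now 20 = byte 2 bit 4; 12 bits remain
Read 4: bits[20:25] width=5 -> value=16 (bin 10000); offset now 25 = byte 3 bit 1; 7 bits remain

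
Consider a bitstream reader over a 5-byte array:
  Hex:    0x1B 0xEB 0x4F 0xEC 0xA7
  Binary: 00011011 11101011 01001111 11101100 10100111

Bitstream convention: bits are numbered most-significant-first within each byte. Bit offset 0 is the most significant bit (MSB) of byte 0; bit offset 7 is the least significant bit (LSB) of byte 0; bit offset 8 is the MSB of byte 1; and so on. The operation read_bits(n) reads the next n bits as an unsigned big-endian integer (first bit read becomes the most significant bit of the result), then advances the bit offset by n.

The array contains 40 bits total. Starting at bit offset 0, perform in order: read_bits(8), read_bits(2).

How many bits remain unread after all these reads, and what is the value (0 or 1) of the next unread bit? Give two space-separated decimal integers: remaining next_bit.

Answer: 30 1

Derivation:
Read 1: bits[0:8] width=8 -> value=27 (bin 00011011); offset now 8 = byte 1 bit 0; 32 bits remain
Read 2: bits[8:10] width=2 -> value=3 (bin 11); offset now 10 = byte 1 bit 2; 30 bits remain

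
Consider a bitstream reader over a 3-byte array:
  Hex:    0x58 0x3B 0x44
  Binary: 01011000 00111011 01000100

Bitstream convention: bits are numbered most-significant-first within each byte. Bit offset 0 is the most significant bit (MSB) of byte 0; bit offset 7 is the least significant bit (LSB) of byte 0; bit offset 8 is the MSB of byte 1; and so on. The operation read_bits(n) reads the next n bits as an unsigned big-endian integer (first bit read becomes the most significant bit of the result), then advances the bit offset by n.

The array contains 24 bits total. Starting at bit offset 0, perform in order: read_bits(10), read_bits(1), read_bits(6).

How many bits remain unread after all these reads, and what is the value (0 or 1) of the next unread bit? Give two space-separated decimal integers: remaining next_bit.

Read 1: bits[0:10] width=10 -> value=352 (bin 0101100000); offset now 10 = byte 1 bit 2; 14 bits remain
Read 2: bits[10:11] width=1 -> value=1 (bin 1); offset now 11 = byte 1 bit 3; 13 bits remain
Read 3: bits[11:17] width=6 -> value=54 (bin 110110); offset now 17 = byte 2 bit 1; 7 bits remain

Answer: 7 1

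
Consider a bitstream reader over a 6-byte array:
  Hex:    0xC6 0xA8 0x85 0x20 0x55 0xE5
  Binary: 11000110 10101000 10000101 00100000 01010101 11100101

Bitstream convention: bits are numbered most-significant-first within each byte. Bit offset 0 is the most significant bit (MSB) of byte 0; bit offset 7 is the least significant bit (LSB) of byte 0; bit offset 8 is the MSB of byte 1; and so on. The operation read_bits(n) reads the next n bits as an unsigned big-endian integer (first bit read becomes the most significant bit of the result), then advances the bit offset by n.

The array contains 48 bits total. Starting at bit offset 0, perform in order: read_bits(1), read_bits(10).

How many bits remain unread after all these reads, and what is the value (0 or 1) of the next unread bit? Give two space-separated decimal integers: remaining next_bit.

Answer: 37 0

Derivation:
Read 1: bits[0:1] width=1 -> value=1 (bin 1); offset now 1 = byte 0 bit 1; 47 bits remain
Read 2: bits[1:11] width=10 -> value=565 (bin 1000110101); offset now 11 = byte 1 bit 3; 37 bits remain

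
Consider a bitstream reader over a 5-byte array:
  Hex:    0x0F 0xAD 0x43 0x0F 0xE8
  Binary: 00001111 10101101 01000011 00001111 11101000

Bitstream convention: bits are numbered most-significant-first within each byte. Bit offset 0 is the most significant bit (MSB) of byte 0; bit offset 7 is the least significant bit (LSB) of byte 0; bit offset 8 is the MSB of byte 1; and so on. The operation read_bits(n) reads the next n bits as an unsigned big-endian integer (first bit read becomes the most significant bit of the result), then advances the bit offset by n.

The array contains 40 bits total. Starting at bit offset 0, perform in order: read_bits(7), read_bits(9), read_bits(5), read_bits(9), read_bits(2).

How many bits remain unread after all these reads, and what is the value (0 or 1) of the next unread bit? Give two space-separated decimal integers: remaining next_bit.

Answer: 8 1

Derivation:
Read 1: bits[0:7] width=7 -> value=7 (bin 0000111); offset now 7 = byte 0 bit 7; 33 bits remain
Read 2: bits[7:16] width=9 -> value=429 (bin 110101101); offset now 16 = byte 2 bit 0; 24 bits remain
Read 3: bits[16:21] width=5 -> value=8 (bin 01000); offset now 21 = byte 2 bit 5; 19 bits remain
Read 4: bits[21:30] width=9 -> value=195 (bin 011000011); offset now 30 = byte 3 bit 6; 10 bits remain
Read 5: bits[30:32] width=2 -> value=3 (bin 11); offset now 32 = byte 4 bit 0; 8 bits remain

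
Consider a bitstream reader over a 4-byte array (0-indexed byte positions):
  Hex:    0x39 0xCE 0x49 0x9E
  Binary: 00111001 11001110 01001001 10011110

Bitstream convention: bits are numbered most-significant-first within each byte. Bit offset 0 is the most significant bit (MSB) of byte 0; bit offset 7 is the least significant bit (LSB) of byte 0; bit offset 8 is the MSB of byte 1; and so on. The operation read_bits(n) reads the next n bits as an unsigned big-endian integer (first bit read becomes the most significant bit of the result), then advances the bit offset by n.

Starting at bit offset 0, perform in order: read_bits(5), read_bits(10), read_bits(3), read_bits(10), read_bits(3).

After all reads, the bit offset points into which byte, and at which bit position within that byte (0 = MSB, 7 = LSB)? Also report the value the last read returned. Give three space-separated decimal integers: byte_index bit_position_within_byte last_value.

Read 1: bits[0:5] width=5 -> value=7 (bin 00111); offset now 5 = byte 0 bit 5; 27 bits remain
Read 2: bits[5:15] width=10 -> value=231 (bin 0011100111); offset now 15 = byte 1 bit 7; 17 bits remain
Read 3: bits[15:18] width=3 -> value=1 (bin 001); offset now 18 = byte 2 bit 2; 14 bits remain
Read 4: bits[18:28] width=10 -> value=153 (bin 0010011001); offset now 28 = byte 3 bit 4; 4 bits remain
Read 5: bits[28:31] width=3 -> value=7 (bin 111); offset now 31 = byte 3 bit 7; 1 bits remain

Answer: 3 7 7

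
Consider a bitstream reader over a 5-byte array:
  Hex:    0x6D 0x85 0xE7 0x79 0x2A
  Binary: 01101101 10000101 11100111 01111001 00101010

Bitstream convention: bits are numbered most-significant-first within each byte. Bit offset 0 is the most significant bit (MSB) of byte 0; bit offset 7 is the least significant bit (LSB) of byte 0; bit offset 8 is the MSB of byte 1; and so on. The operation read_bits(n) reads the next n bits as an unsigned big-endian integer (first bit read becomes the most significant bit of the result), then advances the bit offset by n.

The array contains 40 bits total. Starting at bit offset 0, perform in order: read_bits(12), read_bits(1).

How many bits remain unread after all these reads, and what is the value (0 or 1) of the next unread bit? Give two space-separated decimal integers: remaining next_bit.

Read 1: bits[0:12] width=12 -> value=1752 (bin 011011011000); offset now 12 = byte 1 bit 4; 28 bits remain
Read 2: bits[12:13] width=1 -> value=0 (bin 0); offset now 13 = byte 1 bit 5; 27 bits remain

Answer: 27 1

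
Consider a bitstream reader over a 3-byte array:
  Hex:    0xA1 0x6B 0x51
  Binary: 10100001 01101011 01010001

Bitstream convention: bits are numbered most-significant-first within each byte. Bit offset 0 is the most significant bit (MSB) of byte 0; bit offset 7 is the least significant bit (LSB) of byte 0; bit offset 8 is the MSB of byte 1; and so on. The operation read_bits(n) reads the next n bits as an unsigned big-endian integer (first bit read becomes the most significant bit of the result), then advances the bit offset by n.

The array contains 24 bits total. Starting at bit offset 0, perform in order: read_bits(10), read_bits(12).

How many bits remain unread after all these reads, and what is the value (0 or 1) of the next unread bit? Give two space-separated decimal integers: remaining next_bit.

Read 1: bits[0:10] width=10 -> value=645 (bin 1010000101); offset now 10 = byte 1 bit 2; 14 bits remain
Read 2: bits[10:22] width=12 -> value=2772 (bin 101011010100); offset now 22 = byte 2 bit 6; 2 bits remain

Answer: 2 0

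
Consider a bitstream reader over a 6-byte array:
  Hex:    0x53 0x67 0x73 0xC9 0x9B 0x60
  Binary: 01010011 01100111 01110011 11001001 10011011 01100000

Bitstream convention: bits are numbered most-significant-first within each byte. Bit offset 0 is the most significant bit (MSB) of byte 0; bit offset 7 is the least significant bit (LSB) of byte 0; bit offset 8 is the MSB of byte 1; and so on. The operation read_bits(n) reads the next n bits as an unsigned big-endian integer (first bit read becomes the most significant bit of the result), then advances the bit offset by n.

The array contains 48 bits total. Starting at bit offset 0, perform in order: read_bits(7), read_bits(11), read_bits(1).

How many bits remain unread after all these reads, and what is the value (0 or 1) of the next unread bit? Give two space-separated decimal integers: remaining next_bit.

Read 1: bits[0:7] width=7 -> value=41 (bin 0101001); offset now 7 = byte 0 bit 7; 41 bits remain
Read 2: bits[7:18] width=11 -> value=1437 (bin 10110011101); offset now 18 = byte 2 bit 2; 30 bits remain
Read 3: bits[18:19] width=1 -> value=1 (bin 1); offset now 19 = byte 2 bit 3; 29 bits remain

Answer: 29 1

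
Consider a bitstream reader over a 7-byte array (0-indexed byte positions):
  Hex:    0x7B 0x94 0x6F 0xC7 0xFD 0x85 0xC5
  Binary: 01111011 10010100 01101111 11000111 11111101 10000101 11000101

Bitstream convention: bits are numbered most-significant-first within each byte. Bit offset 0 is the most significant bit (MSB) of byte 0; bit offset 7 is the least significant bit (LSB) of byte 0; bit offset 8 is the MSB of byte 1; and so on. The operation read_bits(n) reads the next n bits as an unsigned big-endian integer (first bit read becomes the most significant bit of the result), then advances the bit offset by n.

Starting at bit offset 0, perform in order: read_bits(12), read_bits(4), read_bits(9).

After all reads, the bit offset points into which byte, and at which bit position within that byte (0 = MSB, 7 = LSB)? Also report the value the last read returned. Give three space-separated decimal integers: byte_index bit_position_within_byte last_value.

Answer: 3 1 223

Derivation:
Read 1: bits[0:12] width=12 -> value=1977 (bin 011110111001); offset now 12 = byte 1 bit 4; 44 bits remain
Read 2: bits[12:16] width=4 -> value=4 (bin 0100); offset now 16 = byte 2 bit 0; 40 bits remain
Read 3: bits[16:25] width=9 -> value=223 (bin 011011111); offset now 25 = byte 3 bit 1; 31 bits remain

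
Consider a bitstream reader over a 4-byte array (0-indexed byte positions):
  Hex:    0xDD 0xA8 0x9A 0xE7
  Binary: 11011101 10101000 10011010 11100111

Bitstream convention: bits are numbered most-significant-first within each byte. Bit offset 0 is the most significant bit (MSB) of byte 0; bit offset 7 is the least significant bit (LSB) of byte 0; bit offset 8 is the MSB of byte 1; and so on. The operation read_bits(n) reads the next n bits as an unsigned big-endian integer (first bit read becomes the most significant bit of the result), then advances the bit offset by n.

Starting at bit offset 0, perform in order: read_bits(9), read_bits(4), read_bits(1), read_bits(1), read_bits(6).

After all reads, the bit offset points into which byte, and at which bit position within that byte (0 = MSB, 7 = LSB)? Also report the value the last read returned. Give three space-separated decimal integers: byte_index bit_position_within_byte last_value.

Answer: 2 5 19

Derivation:
Read 1: bits[0:9] width=9 -> value=443 (bin 110111011); offset now 9 = byte 1 bit 1; 23 bits remain
Read 2: bits[9:13] width=4 -> value=5 (bin 0101); offset now 13 = byte 1 bit 5; 19 bits remain
Read 3: bits[13:14] width=1 -> value=0 (bin 0); offset now 14 = byte 1 bit 6; 18 bits remain
Read 4: bits[14:15] width=1 -> value=0 (bin 0); offset now 15 = byte 1 bit 7; 17 bits remain
Read 5: bits[15:21] width=6 -> value=19 (bin 010011); offset now 21 = byte 2 bit 5; 11 bits remain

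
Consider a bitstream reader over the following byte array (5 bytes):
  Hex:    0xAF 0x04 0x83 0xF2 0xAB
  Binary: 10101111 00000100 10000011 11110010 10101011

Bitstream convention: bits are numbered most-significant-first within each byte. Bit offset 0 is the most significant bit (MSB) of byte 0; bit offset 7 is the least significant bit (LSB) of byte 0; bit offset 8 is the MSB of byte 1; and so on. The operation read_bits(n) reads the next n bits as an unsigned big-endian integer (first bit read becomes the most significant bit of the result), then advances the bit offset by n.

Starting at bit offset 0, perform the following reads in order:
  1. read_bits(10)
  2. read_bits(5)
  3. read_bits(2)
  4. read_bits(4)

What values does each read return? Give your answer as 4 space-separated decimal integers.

Read 1: bits[0:10] width=10 -> value=700 (bin 1010111100); offset now 10 = byte 1 bit 2; 30 bits remain
Read 2: bits[10:15] width=5 -> value=2 (bin 00010); offset now 15 = byte 1 bit 7; 25 bits remain
Read 3: bits[15:17] width=2 -> value=1 (bin 01); offset now 17 = byte 2 bit 1; 23 bits remain
Read 4: bits[17:21] width=4 -> value=0 (bin 0000); offset now 21 = byte 2 bit 5; 19 bits remain

Answer: 700 2 1 0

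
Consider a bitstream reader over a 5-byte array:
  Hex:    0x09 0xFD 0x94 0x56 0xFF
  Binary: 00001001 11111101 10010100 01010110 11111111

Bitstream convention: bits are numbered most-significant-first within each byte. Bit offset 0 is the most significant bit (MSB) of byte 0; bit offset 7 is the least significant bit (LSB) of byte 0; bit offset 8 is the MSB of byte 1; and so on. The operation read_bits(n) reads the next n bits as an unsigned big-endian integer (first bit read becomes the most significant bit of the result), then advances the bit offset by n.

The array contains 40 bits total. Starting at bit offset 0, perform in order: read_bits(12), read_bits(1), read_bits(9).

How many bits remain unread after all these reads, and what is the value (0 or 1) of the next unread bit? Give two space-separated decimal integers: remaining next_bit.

Answer: 18 0

Derivation:
Read 1: bits[0:12] width=12 -> value=159 (bin 000010011111); offset now 12 = byte 1 bit 4; 28 bits remain
Read 2: bits[12:13] width=1 -> value=1 (bin 1); offset now 13 = byte 1 bit 5; 27 bits remain
Read 3: bits[13:22] width=9 -> value=357 (bin 101100101); offset now 22 = byte 2 bit 6; 18 bits remain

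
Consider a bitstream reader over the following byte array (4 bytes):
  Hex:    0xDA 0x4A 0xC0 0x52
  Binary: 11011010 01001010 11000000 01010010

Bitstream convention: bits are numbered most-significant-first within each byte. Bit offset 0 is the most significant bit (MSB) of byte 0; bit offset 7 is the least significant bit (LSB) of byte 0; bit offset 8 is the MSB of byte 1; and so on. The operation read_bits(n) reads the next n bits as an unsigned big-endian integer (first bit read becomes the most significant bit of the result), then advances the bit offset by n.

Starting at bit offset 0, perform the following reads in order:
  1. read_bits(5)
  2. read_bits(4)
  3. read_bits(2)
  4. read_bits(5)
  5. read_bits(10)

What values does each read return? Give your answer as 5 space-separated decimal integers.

Read 1: bits[0:5] width=5 -> value=27 (bin 11011); offset now 5 = byte 0 bit 5; 27 bits remain
Read 2: bits[5:9] width=4 -> value=4 (bin 0100); offset now 9 = byte 1 bit 1; 23 bits remain
Read 3: bits[9:11] width=2 -> value=2 (bin 10); offset now 11 = byte 1 bit 3; 21 bits remain
Read 4: bits[11:16] width=5 -> value=10 (bin 01010); offset now 16 = byte 2 bit 0; 16 bits remain
Read 5: bits[16:26] width=10 -> value=769 (bin 1100000001); offset now 26 = byte 3 bit 2; 6 bits remain

Answer: 27 4 2 10 769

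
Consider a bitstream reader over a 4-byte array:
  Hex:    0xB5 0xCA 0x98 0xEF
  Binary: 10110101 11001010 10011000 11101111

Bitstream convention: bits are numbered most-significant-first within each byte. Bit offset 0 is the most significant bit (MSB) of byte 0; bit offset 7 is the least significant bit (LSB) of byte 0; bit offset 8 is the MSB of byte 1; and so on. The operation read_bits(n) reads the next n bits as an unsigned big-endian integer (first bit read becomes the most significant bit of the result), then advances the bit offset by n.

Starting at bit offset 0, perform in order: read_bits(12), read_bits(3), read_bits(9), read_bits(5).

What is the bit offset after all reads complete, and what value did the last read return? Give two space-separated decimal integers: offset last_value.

Answer: 29 29

Derivation:
Read 1: bits[0:12] width=12 -> value=2908 (bin 101101011100); offset now 12 = byte 1 bit 4; 20 bits remain
Read 2: bits[12:15] width=3 -> value=5 (bin 101); offset now 15 = byte 1 bit 7; 17 bits remain
Read 3: bits[15:24] width=9 -> value=152 (bin 010011000); offset now 24 = byte 3 bit 0; 8 bits remain
Read 4: bits[24:29] width=5 -> value=29 (bin 11101); offset now 29 = byte 3 bit 5; 3 bits remain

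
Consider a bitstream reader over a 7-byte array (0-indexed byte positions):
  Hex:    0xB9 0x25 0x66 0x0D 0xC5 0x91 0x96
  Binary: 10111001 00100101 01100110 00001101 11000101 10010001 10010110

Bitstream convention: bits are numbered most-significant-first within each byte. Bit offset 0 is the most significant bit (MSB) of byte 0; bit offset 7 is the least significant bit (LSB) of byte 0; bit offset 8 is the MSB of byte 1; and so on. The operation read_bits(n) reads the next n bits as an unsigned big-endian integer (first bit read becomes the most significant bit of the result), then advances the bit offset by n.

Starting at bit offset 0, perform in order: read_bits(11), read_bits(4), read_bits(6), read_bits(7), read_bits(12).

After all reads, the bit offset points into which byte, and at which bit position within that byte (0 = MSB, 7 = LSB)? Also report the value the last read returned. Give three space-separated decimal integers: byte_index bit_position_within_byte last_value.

Answer: 5 0 3525

Derivation:
Read 1: bits[0:11] width=11 -> value=1481 (bin 10111001001); offset now 11 = byte 1 bit 3; 45 bits remain
Read 2: bits[11:15] width=4 -> value=2 (bin 0010); offset now 15 = byte 1 bit 7; 41 bits remain
Read 3: bits[15:21] width=6 -> value=44 (bin 101100); offset now 21 = byte 2 bit 5; 35 bits remain
Read 4: bits[21:28] width=7 -> value=96 (bin 1100000); offset now 28 = byte 3 bit 4; 28 bits remain
Read 5: bits[28:40] width=12 -> value=3525 (bin 110111000101); offset now 40 = byte 5 bit 0; 16 bits remain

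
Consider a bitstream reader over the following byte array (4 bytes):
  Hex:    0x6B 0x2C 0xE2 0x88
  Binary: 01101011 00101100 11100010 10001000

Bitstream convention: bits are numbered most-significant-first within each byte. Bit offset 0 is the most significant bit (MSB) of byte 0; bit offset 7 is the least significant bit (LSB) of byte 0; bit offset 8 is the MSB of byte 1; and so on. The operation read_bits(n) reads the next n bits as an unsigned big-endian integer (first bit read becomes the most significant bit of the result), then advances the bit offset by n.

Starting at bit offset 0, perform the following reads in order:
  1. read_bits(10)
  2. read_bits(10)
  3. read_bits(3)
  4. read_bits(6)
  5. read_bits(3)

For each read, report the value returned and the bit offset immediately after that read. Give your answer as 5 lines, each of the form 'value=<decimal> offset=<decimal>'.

Answer: value=428 offset=10
value=718 offset=20
value=1 offset=23
value=17 offset=29
value=0 offset=32

Derivation:
Read 1: bits[0:10] width=10 -> value=428 (bin 0110101100); offset now 10 = byte 1 bit 2; 22 bits remain
Read 2: bits[10:20] width=10 -> value=718 (bin 1011001110); offset now 20 = byte 2 bit 4; 12 bits remain
Read 3: bits[20:23] width=3 -> value=1 (bin 001); offset now 23 = byte 2 bit 7; 9 bits remain
Read 4: bits[23:29] width=6 -> value=17 (bin 010001); offset now 29 = byte 3 bit 5; 3 bits remain
Read 5: bits[29:32] width=3 -> value=0 (bin 000); offset now 32 = byte 4 bit 0; 0 bits remain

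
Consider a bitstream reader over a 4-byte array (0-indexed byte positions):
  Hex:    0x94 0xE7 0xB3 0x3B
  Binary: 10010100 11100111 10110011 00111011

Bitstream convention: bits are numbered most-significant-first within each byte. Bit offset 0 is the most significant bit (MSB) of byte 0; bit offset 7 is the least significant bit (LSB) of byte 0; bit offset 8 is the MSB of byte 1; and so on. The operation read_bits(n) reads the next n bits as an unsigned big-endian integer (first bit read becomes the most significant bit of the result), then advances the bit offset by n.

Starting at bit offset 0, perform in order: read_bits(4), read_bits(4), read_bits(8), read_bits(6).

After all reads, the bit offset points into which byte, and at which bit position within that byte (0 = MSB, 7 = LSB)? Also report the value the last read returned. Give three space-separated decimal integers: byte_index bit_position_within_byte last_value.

Answer: 2 6 44

Derivation:
Read 1: bits[0:4] width=4 -> value=9 (bin 1001); offset now 4 = byte 0 bit 4; 28 bits remain
Read 2: bits[4:8] width=4 -> value=4 (bin 0100); offset now 8 = byte 1 bit 0; 24 bits remain
Read 3: bits[8:16] width=8 -> value=231 (bin 11100111); offset now 16 = byte 2 bit 0; 16 bits remain
Read 4: bits[16:22] width=6 -> value=44 (bin 101100); offset now 22 = byte 2 bit 6; 10 bits remain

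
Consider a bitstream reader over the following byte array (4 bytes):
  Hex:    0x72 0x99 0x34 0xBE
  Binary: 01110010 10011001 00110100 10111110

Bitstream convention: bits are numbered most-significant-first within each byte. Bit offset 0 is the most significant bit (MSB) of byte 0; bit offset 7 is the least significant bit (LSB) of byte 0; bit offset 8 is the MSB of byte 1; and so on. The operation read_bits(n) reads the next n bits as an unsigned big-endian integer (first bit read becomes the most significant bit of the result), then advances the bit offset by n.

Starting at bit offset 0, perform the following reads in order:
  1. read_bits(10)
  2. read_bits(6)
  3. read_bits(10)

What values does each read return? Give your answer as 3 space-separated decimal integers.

Read 1: bits[0:10] width=10 -> value=458 (bin 0111001010); offset now 10 = byte 1 bit 2; 22 bits remain
Read 2: bits[10:16] width=6 -> value=25 (bin 011001); offset now 16 = byte 2 bit 0; 16 bits remain
Read 3: bits[16:26] width=10 -> value=210 (bin 0011010010); offset now 26 = byte 3 bit 2; 6 bits remain

Answer: 458 25 210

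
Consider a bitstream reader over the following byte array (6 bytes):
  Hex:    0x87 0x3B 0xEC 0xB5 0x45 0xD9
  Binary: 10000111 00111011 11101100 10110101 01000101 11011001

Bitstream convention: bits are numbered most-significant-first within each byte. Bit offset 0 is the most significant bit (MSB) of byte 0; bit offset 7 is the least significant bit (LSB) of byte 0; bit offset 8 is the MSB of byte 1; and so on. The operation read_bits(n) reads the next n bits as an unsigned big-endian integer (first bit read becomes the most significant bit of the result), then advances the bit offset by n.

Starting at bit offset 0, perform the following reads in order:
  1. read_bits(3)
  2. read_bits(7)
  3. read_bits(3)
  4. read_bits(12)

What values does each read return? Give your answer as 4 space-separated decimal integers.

Read 1: bits[0:3] width=3 -> value=4 (bin 100); offset now 3 = byte 0 bit 3; 45 bits remain
Read 2: bits[3:10] width=7 -> value=28 (bin 0011100); offset now 10 = byte 1 bit 2; 38 bits remain
Read 3: bits[10:13] width=3 -> value=7 (bin 111); offset now 13 = byte 1 bit 5; 35 bits remain
Read 4: bits[13:25] width=12 -> value=2009 (bin 011111011001); offset now 25 = byte 3 bit 1; 23 bits remain

Answer: 4 28 7 2009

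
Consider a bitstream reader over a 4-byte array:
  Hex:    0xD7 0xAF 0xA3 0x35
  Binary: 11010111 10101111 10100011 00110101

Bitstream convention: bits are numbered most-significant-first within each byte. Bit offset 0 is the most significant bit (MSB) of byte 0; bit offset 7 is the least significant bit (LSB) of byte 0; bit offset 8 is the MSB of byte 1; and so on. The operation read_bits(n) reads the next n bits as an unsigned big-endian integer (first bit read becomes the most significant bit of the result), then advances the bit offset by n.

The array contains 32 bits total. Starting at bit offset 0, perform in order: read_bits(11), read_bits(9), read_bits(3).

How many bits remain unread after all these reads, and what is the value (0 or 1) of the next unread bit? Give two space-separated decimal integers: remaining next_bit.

Answer: 9 1

Derivation:
Read 1: bits[0:11] width=11 -> value=1725 (bin 11010111101); offset now 11 = byte 1 bit 3; 21 bits remain
Read 2: bits[11:20] width=9 -> value=250 (bin 011111010); offset now 20 = byte 2 bit 4; 12 bits remain
Read 3: bits[20:23] width=3 -> value=1 (bin 001); offset now 23 = byte 2 bit 7; 9 bits remain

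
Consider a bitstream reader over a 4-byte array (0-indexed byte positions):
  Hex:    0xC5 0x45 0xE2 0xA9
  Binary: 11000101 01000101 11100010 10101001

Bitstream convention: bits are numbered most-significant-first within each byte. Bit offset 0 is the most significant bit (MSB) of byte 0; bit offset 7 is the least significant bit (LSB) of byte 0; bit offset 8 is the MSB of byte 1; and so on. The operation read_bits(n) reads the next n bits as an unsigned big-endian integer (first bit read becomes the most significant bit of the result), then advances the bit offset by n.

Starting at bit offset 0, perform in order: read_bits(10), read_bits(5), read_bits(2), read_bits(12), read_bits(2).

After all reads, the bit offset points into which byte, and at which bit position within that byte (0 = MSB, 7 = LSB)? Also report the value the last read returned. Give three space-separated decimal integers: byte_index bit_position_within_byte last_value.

Answer: 3 7 0

Derivation:
Read 1: bits[0:10] width=10 -> value=789 (bin 1100010101); offset now 10 = byte 1 bit 2; 22 bits remain
Read 2: bits[10:15] width=5 -> value=2 (bin 00010); offset now 15 = byte 1 bit 7; 17 bits remain
Read 3: bits[15:17] width=2 -> value=3 (bin 11); offset now 17 = byte 2 bit 1; 15 bits remain
Read 4: bits[17:29] width=12 -> value=3157 (bin 110001010101); offset now 29 = byte 3 bit 5; 3 bits remain
Read 5: bits[29:31] width=2 -> value=0 (bin 00); offset now 31 = byte 3 bit 7; 1 bits remain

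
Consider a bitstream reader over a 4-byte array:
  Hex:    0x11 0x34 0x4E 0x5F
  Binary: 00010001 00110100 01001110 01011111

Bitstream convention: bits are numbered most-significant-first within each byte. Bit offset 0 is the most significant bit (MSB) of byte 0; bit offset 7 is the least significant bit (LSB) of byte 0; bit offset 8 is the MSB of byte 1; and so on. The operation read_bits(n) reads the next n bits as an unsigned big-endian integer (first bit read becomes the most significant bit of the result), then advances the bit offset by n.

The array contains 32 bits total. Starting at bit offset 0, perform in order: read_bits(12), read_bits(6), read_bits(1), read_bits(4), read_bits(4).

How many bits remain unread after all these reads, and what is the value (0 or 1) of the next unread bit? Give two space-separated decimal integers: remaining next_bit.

Read 1: bits[0:12] width=12 -> value=275 (bin 000100010011); offset now 12 = byte 1 bit 4; 20 bits remain
Read 2: bits[12:18] width=6 -> value=17 (bin 010001); offset now 18 = byte 2 bit 2; 14 bits remain
Read 3: bits[18:19] width=1 -> value=0 (bin 0); offset now 19 = byte 2 bit 3; 13 bits remain
Read 4: bits[19:23] width=4 -> value=7 (bin 0111); offset now 23 = byte 2 bit 7; 9 bits remain
Read 5: bits[23:27] width=4 -> value=2 (bin 0010); offset now 27 = byte 3 bit 3; 5 bits remain

Answer: 5 1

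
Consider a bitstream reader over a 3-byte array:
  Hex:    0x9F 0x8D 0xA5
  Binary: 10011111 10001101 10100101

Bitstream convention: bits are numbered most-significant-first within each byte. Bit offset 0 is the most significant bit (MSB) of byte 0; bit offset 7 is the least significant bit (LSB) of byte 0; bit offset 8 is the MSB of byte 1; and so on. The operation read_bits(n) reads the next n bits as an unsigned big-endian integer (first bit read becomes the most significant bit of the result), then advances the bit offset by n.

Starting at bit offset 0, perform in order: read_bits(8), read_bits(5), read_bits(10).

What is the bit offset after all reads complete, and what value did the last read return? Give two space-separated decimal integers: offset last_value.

Answer: 23 722

Derivation:
Read 1: bits[0:8] width=8 -> value=159 (bin 10011111); offset now 8 = byte 1 bit 0; 16 bits remain
Read 2: bits[8:13] width=5 -> value=17 (bin 10001); offset now 13 = byte 1 bit 5; 11 bits remain
Read 3: bits[13:23] width=10 -> value=722 (bin 1011010010); offset now 23 = byte 2 bit 7; 1 bits remain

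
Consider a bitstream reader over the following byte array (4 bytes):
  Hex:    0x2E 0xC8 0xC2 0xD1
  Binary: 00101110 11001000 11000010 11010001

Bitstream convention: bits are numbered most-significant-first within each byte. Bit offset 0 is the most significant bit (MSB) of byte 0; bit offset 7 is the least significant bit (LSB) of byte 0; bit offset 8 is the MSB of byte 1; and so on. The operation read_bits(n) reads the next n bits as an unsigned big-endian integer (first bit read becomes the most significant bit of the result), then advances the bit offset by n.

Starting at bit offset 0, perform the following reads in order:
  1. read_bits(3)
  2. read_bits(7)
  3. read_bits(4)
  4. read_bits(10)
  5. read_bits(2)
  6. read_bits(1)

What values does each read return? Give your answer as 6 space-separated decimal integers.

Answer: 1 59 2 194 3 0

Derivation:
Read 1: bits[0:3] width=3 -> value=1 (bin 001); offset now 3 = byte 0 bit 3; 29 bits remain
Read 2: bits[3:10] width=7 -> value=59 (bin 0111011); offset now 10 = byte 1 bit 2; 22 bits remain
Read 3: bits[10:14] width=4 -> value=2 (bin 0010); offset now 14 = byte 1 bit 6; 18 bits remain
Read 4: bits[14:24] width=10 -> value=194 (bin 0011000010); offset now 24 = byte 3 bit 0; 8 bits remain
Read 5: bits[24:26] width=2 -> value=3 (bin 11); offset now 26 = byte 3 bit 2; 6 bits remain
Read 6: bits[26:27] width=1 -> value=0 (bin 0); offset now 27 = byte 3 bit 3; 5 bits remain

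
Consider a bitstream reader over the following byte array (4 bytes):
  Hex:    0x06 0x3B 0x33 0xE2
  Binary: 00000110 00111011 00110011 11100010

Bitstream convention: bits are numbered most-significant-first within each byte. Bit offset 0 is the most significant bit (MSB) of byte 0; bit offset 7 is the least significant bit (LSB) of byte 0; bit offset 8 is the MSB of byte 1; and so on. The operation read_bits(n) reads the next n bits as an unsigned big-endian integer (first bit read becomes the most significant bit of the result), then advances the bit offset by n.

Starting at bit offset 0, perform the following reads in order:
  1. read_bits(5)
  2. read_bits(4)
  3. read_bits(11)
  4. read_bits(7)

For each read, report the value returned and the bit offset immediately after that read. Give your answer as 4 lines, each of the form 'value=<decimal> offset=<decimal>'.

Read 1: bits[0:5] width=5 -> value=0 (bin 00000); offset now 5 = byte 0 bit 5; 27 bits remain
Read 2: bits[5:9] width=4 -> value=12 (bin 1100); offset now 9 = byte 1 bit 1; 23 bits remain
Read 3: bits[9:20] width=11 -> value=947 (bin 01110110011); offset now 20 = byte 2 bit 4; 12 bits remain
Read 4: bits[20:27] width=7 -> value=31 (bin 0011111); offset now 27 = byte 3 bit 3; 5 bits remain

Answer: value=0 offset=5
value=12 offset=9
value=947 offset=20
value=31 offset=27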